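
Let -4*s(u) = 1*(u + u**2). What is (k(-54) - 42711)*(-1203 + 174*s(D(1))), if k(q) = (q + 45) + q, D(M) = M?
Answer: 55178460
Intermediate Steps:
s(u) = -u/4 - u**2/4 (s(u) = -(u + u**2)/4 = -u/4 - u**2/4)
k(q) = 45 + 2*q (k(q) = (45 + q) + q = 45 + 2*q)
(k(-54) - 42711)*(-1203 + 174*s(D(1))) = ((45 + 2*(-54)) - 42711)*(-1203 + 174*(-1/4*1*(1 + 1))) = ((45 - 108) - 42711)*(-1203 + 174*(-1/4*1*2)) = (-63 - 42711)*(-1203 + 174*(-1/2)) = -42774*(-1203 - 87) = -42774*(-1290) = 55178460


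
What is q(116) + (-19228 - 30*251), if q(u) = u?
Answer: -26642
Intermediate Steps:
q(116) + (-19228 - 30*251) = 116 + (-19228 - 30*251) = 116 + (-19228 - 1*7530) = 116 + (-19228 - 7530) = 116 - 26758 = -26642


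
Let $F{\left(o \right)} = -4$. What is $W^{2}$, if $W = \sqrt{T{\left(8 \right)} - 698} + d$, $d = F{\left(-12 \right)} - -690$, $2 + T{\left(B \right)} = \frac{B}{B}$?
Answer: $\left(686 + i \sqrt{699}\right)^{2} \approx 4.699 \cdot 10^{5} + 36274.0 i$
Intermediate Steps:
$T{\left(B \right)} = -1$ ($T{\left(B \right)} = -2 + \frac{B}{B} = -2 + 1 = -1$)
$d = 686$ ($d = -4 - -690 = -4 + 690 = 686$)
$W = 686 + i \sqrt{699}$ ($W = \sqrt{-1 - 698} + 686 = \sqrt{-699} + 686 = i \sqrt{699} + 686 = 686 + i \sqrt{699} \approx 686.0 + 26.439 i$)
$W^{2} = \left(686 + i \sqrt{699}\right)^{2}$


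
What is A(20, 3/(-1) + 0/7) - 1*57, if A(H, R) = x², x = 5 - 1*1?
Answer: -41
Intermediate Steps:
x = 4 (x = 5 - 1 = 4)
A(H, R) = 16 (A(H, R) = 4² = 16)
A(20, 3/(-1) + 0/7) - 1*57 = 16 - 1*57 = 16 - 57 = -41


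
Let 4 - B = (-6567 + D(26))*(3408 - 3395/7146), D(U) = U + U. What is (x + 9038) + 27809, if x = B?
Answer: 158904714341/7146 ≈ 2.2237e+7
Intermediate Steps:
D(U) = 2*U
B = 158641405679/7146 (B = 4 - (-6567 + 2*26)*(3408 - 3395/7146) = 4 - (-6567 + 52)*(3408 - 3395*1/7146) = 4 - (-6515)*(3408 - 3395/7146) = 4 - (-6515)*24350173/7146 = 4 - 1*(-158641377095/7146) = 4 + 158641377095/7146 = 158641405679/7146 ≈ 2.2200e+7)
x = 158641405679/7146 ≈ 2.2200e+7
(x + 9038) + 27809 = (158641405679/7146 + 9038) + 27809 = 158705991227/7146 + 27809 = 158904714341/7146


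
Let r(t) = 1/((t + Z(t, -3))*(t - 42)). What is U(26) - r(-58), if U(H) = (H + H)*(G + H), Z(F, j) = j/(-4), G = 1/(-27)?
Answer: 208687673/154575 ≈ 1350.1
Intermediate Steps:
G = -1/27 ≈ -0.037037
Z(F, j) = -j/4 (Z(F, j) = j*(-¼) = -j/4)
U(H) = 2*H*(-1/27 + H) (U(H) = (H + H)*(-1/27 + H) = (2*H)*(-1/27 + H) = 2*H*(-1/27 + H))
r(t) = 1/((-42 + t)*(¾ + t)) (r(t) = 1/((t - ¼*(-3))*(t - 42)) = 1/((t + ¾)*(-42 + t)) = 1/((¾ + t)*(-42 + t)) = 1/((-42 + t)*(¾ + t)))
U(26) - r(-58) = (2/27)*26*(-1 + 27*26) - 4/(-126 - 165*(-58) + 4*(-58)²) = (2/27)*26*(-1 + 702) - 4/(-126 + 9570 + 4*3364) = (2/27)*26*701 - 4/(-126 + 9570 + 13456) = 36452/27 - 4/22900 = 36452/27 - 1*1/5725 = 36452/27 - 1/5725 = 208687673/154575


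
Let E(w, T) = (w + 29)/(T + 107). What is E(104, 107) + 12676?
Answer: 2712797/214 ≈ 12677.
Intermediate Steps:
E(w, T) = (29 + w)/(107 + T)
E(104, 107) + 12676 = (29 + 104)/(107 + 107) + 12676 = 133/214 + 12676 = 2712797/214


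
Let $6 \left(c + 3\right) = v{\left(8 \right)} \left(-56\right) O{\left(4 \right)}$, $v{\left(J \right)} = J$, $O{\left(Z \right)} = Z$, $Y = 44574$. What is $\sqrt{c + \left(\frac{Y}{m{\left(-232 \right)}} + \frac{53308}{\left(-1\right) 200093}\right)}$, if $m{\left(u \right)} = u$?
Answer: $\frac{i \sqrt{598885896215624127}}{34816182} \approx 22.228 i$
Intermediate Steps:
$c = - \frac{905}{3}$ ($c = -3 + \frac{8 \left(-56\right) 4}{6} = -3 + \frac{\left(-448\right) 4}{6} = -3 + \frac{1}{6} \left(-1792\right) = -3 - \frac{896}{3} = - \frac{905}{3} \approx -301.67$)
$\sqrt{c + \left(\frac{Y}{m{\left(-232 \right)}} + \frac{53308}{\left(-1\right) 200093}\right)} = \sqrt{- \frac{905}{3} + \left(\frac{44574}{-232} + \frac{53308}{\left(-1\right) 200093}\right)} = \sqrt{- \frac{905}{3} + \left(44574 \left(- \frac{1}{232}\right) + \frac{53308}{-200093}\right)} = \sqrt{- \frac{905}{3} + \left(- \frac{22287}{116} + 53308 \left(- \frac{1}{200093}\right)\right)} = \sqrt{- \frac{905}{3} - \frac{4465656419}{23210788}} = \sqrt{- \frac{34402732397}{69632364}} = \frac{i \sqrt{598885896215624127}}{34816182}$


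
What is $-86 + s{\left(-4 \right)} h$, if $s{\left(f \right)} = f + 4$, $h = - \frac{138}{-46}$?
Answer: $-86$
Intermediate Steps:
$h = 3$ ($h = \left(-138\right) \left(- \frac{1}{46}\right) = 3$)
$s{\left(f \right)} = 4 + f$
$-86 + s{\left(-4 \right)} h = -86 + \left(4 - 4\right) 3 = -86 + 0 \cdot 3 = -86 + 0 = -86$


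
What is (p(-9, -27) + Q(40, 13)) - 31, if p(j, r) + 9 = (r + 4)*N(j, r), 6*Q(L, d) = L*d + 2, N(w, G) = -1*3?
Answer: 116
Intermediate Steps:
N(w, G) = -3
Q(L, d) = ⅓ + L*d/6 (Q(L, d) = (L*d + 2)/6 = (2 + L*d)/6 = ⅓ + L*d/6)
p(j, r) = -21 - 3*r (p(j, r) = -9 + (r + 4)*(-3) = -9 + (4 + r)*(-3) = -9 + (-12 - 3*r) = -21 - 3*r)
(p(-9, -27) + Q(40, 13)) - 31 = ((-21 - 3*(-27)) + (⅓ + (⅙)*40*13)) - 31 = ((-21 + 81) + (⅓ + 260/3)) - 31 = (60 + 87) - 31 = 147 - 31 = 116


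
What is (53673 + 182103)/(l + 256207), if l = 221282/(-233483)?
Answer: 18349895936/19939919233 ≈ 0.92026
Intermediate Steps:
l = -221282/233483 (l = 221282*(-1/233483) = -221282/233483 ≈ -0.94774)
(53673 + 182103)/(l + 256207) = (53673 + 182103)/(-221282/233483 + 256207) = 235776/(59819757699/233483) = 235776*(233483/59819757699) = 18349895936/19939919233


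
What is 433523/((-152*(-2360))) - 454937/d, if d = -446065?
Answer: 3753415133/1684341440 ≈ 2.2284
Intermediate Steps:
433523/((-152*(-2360))) - 454937/d = 433523/((-152*(-2360))) - 454937/(-446065) = 433523/358720 - 454937*(-1/446065) = 433523*(1/358720) + 454937/446065 = 22817/18880 + 454937/446065 = 3753415133/1684341440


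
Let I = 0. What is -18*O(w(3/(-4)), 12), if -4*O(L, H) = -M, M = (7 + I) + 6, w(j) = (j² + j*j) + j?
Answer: -117/2 ≈ -58.500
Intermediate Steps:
w(j) = j + 2*j² (w(j) = (j² + j²) + j = 2*j² + j = j + 2*j²)
M = 13 (M = (7 + 0) + 6 = 7 + 6 = 13)
O(L, H) = 13/4 (O(L, H) = -(-1)*13/4 = -¼*(-13) = 13/4)
-18*O(w(3/(-4)), 12) = -18*13/4 = -117/2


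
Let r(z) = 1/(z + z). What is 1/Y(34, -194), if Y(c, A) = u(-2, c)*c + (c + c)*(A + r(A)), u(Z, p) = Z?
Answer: -97/1286237 ≈ -7.5414e-5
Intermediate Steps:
r(z) = 1/(2*z)
Y(c, A) = -2*c + 2*c*(A + 1/(2*A)) (Y(c, A) = -2*c + (c + c)*(A + 1/(2*A)) = -2*c + (2*c)*(A + 1/(2*A)) = -2*c + 2*c*(A + 1/(2*A)))
1/Y(34, -194) = 1/(34*(1 + 2*(-194)*(-1 - 194))/(-194)) = 1/(34*(-1/194)*(1 + 2*(-194)*(-195))) = 1/(34*(-1/194)*(1 + 75660)) = 1/(34*(-1/194)*75661) = 1/(-1286237/97) = -97/1286237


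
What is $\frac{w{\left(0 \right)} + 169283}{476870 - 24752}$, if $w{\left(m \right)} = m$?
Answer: $\frac{169283}{452118} \approx 0.37442$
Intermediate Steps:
$\frac{w{\left(0 \right)} + 169283}{476870 - 24752} = \frac{0 + 169283}{476870 - 24752} = \frac{169283}{452118}$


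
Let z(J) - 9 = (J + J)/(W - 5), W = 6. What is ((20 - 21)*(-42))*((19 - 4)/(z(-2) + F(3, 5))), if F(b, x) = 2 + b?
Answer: 63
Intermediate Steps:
z(J) = 9 + 2*J (z(J) = 9 + (J + J)/(6 - 5) = 9 + (2*J)/1 = 9 + (2*J)*1 = 9 + 2*J)
((20 - 21)*(-42))*((19 - 4)/(z(-2) + F(3, 5))) = ((20 - 21)*(-42))*((19 - 4)/((9 + 2*(-2)) + (2 + 3))) = (-1*(-42))*(15/((9 - 4) + 5)) = 42*(15/(5 + 5)) = 42*(15/10) = 42*(15*(⅒)) = 42*(3/2) = 63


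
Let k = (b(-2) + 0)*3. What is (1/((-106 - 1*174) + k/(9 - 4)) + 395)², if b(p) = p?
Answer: 308430283225/1976836 ≈ 1.5602e+5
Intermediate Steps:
k = -6 (k = (-2 + 0)*3 = -2*3 = -6)
(1/((-106 - 1*174) + k/(9 - 4)) + 395)² = (1/((-106 - 1*174) - 6/(9 - 4)) + 395)² = (1/((-106 - 174) - 6/5) + 395)² = (1/(-280 + (⅕)*(-6)) + 395)² = (1/(-280 - 6/5) + 395)² = (1/(-1406/5) + 395)² = (-5/1406 + 395)² = (555365/1406)² = 308430283225/1976836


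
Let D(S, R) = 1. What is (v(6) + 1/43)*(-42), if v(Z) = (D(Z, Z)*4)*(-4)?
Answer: 28854/43 ≈ 671.02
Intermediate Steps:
v(Z) = -16 (v(Z) = (1*4)*(-4) = 4*(-4) = -16)
(v(6) + 1/43)*(-42) = (-16 + 1/43)*(-42) = -687/43*(-42) = 28854/43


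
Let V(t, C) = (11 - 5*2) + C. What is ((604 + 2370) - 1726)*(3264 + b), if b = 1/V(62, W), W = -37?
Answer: 12220312/3 ≈ 4.0734e+6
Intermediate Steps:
V(t, C) = 1 + C (V(t, C) = (11 - 10) + C = 1 + C)
b = -1/36 (b = 1/(1 - 37) = 1/(-36) = -1/36 ≈ -0.027778)
((604 + 2370) - 1726)*(3264 + b) = ((604 + 2370) - 1726)*(3264 - 1/36) = (2974 - 1726)*(117503/36) = 1248*(117503/36) = 12220312/3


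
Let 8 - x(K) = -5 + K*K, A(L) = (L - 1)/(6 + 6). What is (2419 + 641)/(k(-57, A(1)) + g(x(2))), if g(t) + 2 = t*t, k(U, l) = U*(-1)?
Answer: 45/2 ≈ 22.500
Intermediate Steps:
A(L) = -1/12 + L/12 (A(L) = (-1 + L)/12 = (-1 + L)*(1/12) = -1/12 + L/12)
k(U, l) = -U
x(K) = 13 - K**2 (x(K) = 8 - (-5 + K*K) = 8 - (-5 + K**2) = 8 + (5 - K**2) = 13 - K**2)
g(t) = -2 + t**2 (g(t) = -2 + t*t = -2 + t**2)
(2419 + 641)/(k(-57, A(1)) + g(x(2))) = (2419 + 641)/(-1*(-57) + (-2 + (13 - 1*2**2)**2)) = 3060/(57 + (-2 + (13 - 1*4)**2)) = 3060/(57 + (-2 + (13 - 4)**2)) = 3060/(57 + (-2 + 9**2)) = 3060/(57 + (-2 + 81)) = 3060/(57 + 79) = 3060/136 = 3060*(1/136) = 45/2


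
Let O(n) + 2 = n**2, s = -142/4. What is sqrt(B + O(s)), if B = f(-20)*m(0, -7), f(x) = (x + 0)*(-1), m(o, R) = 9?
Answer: sqrt(5753)/2 ≈ 37.924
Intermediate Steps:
s = -71/2 (s = -142*1/4 = -71/2 ≈ -35.500)
f(x) = -x (f(x) = x*(-1) = -x)
O(n) = -2 + n**2
B = 180 (B = -1*(-20)*9 = 20*9 = 180)
sqrt(B + O(s)) = sqrt(180 + (-2 + (-71/2)**2)) = sqrt(180 + (-2 + 5041/4)) = sqrt(180 + 5033/4) = sqrt(5753/4) = sqrt(5753)/2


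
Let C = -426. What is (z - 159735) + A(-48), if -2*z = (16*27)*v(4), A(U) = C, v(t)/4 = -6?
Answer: -154977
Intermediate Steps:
v(t) = -24 (v(t) = 4*(-6) = -24)
A(U) = -426
z = 5184 (z = -16*27*(-24)/2 = -216*(-24) = -½*(-10368) = 5184)
(z - 159735) + A(-48) = (5184 - 159735) - 426 = -154551 - 426 = -154977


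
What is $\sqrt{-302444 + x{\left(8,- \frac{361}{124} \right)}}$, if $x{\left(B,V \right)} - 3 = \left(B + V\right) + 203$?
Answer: $\frac{i \sqrt{1161783311}}{62} \approx 549.76 i$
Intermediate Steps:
$x{\left(B,V \right)} = 206 + B + V$ ($x{\left(B,V \right)} = 3 + \left(\left(B + V\right) + 203\right) = 3 + \left(203 + B + V\right) = 206 + B + V$)
$\sqrt{-302444 + x{\left(8,- \frac{361}{124} \right)}} = \sqrt{-302444 + \left(206 + 8 - \frac{361}{124}\right)} = \sqrt{-302444 + \frac{26175}{124}} = \sqrt{- \frac{37476881}{124}} = \frac{i \sqrt{1161783311}}{62}$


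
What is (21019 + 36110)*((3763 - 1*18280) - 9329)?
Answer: -1362298134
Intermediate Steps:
(21019 + 36110)*((3763 - 1*18280) - 9329) = 57129*((3763 - 18280) - 9329) = 57129*(-14517 - 9329) = 57129*(-23846) = -1362298134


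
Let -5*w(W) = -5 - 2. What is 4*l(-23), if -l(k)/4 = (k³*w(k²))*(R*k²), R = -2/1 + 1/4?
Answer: -1261523228/5 ≈ -2.5230e+8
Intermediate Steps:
w(W) = 7/5 (w(W) = -(-5 - 2)/5 = -⅕*(-7) = 7/5)
R = -7/4 (R = -2*1 + 1*(¼) = -2 + ¼ = -7/4 ≈ -1.7500)
l(k) = 49*k⁵/5 (l(k) = -4*k³*(7/5)*(-7*k²/4) = -4*7*k³/5*(-7*k²/4) = -(-49)*k⁵/5 = 49*k⁵/5)
4*l(-23) = 4*((49/5)*(-23)⁵) = 4*((49/5)*(-6436343)) = 4*(-315380807/5) = -1261523228/5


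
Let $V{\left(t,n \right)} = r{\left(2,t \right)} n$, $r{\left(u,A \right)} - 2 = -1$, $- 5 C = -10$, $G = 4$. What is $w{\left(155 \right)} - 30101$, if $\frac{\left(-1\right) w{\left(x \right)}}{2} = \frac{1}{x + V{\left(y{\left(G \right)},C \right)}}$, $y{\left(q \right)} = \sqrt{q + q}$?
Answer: $- \frac{4725859}{157} \approx -30101.0$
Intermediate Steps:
$C = 2$ ($C = \left(- \frac{1}{5}\right) \left(-10\right) = 2$)
$r{\left(u,A \right)} = 1$ ($r{\left(u,A \right)} = 2 - 1 = 1$)
$y{\left(q \right)} = \sqrt{2} \sqrt{q}$ ($y{\left(q \right)} = \sqrt{2 q} = \sqrt{2} \sqrt{q}$)
$V{\left(t,n \right)} = n$ ($V{\left(t,n \right)} = 1 n = n$)
$w{\left(x \right)} = - \frac{2}{2 + x}$ ($w{\left(x \right)} = - \frac{2}{x + 2} = - \frac{2}{2 + x}$)
$w{\left(155 \right)} - 30101 = - \frac{2}{2 + 155} - 30101 = - \frac{2}{157} - 30101 = - \frac{4725859}{157}$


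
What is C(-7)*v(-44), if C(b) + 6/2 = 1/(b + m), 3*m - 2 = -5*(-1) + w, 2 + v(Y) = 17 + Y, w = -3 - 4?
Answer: 638/7 ≈ 91.143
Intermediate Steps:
w = -7
v(Y) = 15 + Y (v(Y) = -2 + (17 + Y) = 15 + Y)
m = 0 (m = 2/3 + (-5*(-1) - 7)/3 = 2/3 + (5 - 7)/3 = 2/3 + (1/3)*(-2) = 2/3 - 2/3 = 0)
C(b) = -3 + 1/b (C(b) = -3 + 1/(b + 0) = -3 + 1/b)
C(-7)*v(-44) = (-3 + 1/(-7))*(15 - 44) = (-3 - 1/7)*(-29) = -22/7*(-29) = 638/7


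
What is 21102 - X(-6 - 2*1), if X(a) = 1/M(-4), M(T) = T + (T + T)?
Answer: 253225/12 ≈ 21102.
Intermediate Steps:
M(T) = 3*T (M(T) = T + 2*T = 3*T)
X(a) = -1/12 (X(a) = 1/(3*(-4)) = 1/(-12) = -1/12)
21102 - X(-6 - 2*1) = 21102 - 1*(-1/12) = 21102 + 1/12 = 253225/12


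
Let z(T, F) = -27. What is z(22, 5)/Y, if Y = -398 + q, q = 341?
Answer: 9/19 ≈ 0.47368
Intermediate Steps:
Y = -57 (Y = -398 + 341 = -57)
z(22, 5)/Y = -27/(-57) = -27*(-1/57) = 9/19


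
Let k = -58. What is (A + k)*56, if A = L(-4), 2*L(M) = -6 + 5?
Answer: -3276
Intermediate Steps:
L(M) = -½ (L(M) = (-6 + 5)/2 = (½)*(-1) = -½)
A = -½ ≈ -0.50000
(A + k)*56 = (-½ - 58)*56 = -117/2*56 = -3276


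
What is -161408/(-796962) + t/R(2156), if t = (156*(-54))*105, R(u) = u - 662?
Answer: -19574657908/33073923 ≈ -591.85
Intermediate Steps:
R(u) = -662 + u
t = -884520 (t = -8424*105 = -884520)
-161408/(-796962) + t/R(2156) = -161408/(-796962) - 884520/(-662 + 2156) = -161408*(-1/796962) - 884520/1494 = 80704/398481 - 884520*1/1494 = 80704/398481 - 49140/83 = -19574657908/33073923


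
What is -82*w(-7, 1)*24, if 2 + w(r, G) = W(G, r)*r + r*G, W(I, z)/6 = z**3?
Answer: -28333296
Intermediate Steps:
W(I, z) = 6*z**3
w(r, G) = -2 + 6*r**4 + G*r (w(r, G) = -2 + ((6*r**3)*r + r*G) = -2 + (6*r**4 + G*r) = -2 + 6*r**4 + G*r)
-82*w(-7, 1)*24 = -82*(-2 + 6*(-7)**4 + 1*(-7))*24 = -82*(-2 + 6*2401 - 7)*24 = -82*(-2 + 14406 - 7)*24 = -82*14397*24 = -1180554*24 = -28333296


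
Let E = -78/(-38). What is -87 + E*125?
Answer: 3222/19 ≈ 169.58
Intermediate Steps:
E = 39/19 (E = -78*(-1/38) = 39/19 ≈ 2.0526)
-87 + E*125 = -87 + (39/19)*125 = -87 + 4875/19 = 3222/19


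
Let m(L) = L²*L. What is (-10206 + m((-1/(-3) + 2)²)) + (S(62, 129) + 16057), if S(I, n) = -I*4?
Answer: 4202236/729 ≈ 5764.4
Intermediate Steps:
S(I, n) = -4*I
m(L) = L³
(-10206 + m((-1/(-3) + 2)²)) + (S(62, 129) + 16057) = (-10206 + ((-1/(-3) + 2)²)³) + (-4*62 + 16057) = (-10206 + ((-1*(-⅓) + 2)²)³) + (-248 + 16057) = (-10206 + ((⅓ + 2)²)³) + 15809 = (-10206 + ((7/3)²)³) + 15809 = (-10206 + (49/9)³) + 15809 = (-10206 + 117649/729) + 15809 = -7322525/729 + 15809 = 4202236/729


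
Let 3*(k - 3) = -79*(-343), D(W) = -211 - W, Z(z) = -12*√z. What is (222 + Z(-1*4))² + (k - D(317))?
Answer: 174814/3 - 10656*I ≈ 58271.0 - 10656.0*I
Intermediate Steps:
k = 27106/3 (k = 3 + (-79*(-343))/3 = 3 + (⅓)*27097 = 3 + 27097/3 = 27106/3 ≈ 9035.3)
(222 + Z(-1*4))² + (k - D(317)) = (222 - 12*2*I)² + (27106/3 - (-211 - 1*317)) = (222 - 24*I)² + (27106/3 - (-211 - 317)) = (222 - 24*I)² + (27106/3 - 1*(-528)) = (222 - 24*I)² + (27106/3 + 528) = (222 - 24*I)² + 28690/3 = 28690/3 + (222 - 24*I)²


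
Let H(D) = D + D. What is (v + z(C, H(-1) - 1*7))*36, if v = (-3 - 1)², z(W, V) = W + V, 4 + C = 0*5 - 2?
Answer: 36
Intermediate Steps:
H(D) = 2*D
C = -6 (C = -4 + (0*5 - 2) = -4 + (0 - 2) = -4 - 2 = -6)
z(W, V) = V + W
v = 16 (v = (-4)² = 16)
(v + z(C, H(-1) - 1*7))*36 = (16 + ((2*(-1) - 1*7) - 6))*36 = (16 + ((-2 - 7) - 6))*36 = (16 + (-9 - 6))*36 = (16 - 15)*36 = 1*36 = 36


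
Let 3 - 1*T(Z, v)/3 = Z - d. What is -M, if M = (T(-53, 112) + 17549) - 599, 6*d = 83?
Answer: -34319/2 ≈ -17160.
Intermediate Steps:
d = 83/6 (d = (⅙)*83 = 83/6 ≈ 13.833)
T(Z, v) = 101/2 - 3*Z (T(Z, v) = 9 - 3*(Z - 1*83/6) = 9 - 3*(Z - 83/6) = 9 - 3*(-83/6 + Z) = 9 + (83/2 - 3*Z) = 101/2 - 3*Z)
M = 34319/2 (M = ((101/2 - 3*(-53)) + 17549) - 599 = ((101/2 + 159) + 17549) - 599 = (419/2 + 17549) - 599 = 35517/2 - 599 = 34319/2 ≈ 17160.)
-M = -1*34319/2 = -34319/2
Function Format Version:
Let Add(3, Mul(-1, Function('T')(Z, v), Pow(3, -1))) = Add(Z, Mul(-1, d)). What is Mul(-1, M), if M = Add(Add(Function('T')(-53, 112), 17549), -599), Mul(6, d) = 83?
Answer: Rational(-34319, 2) ≈ -17160.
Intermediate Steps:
d = Rational(83, 6) (d = Mul(Rational(1, 6), 83) = Rational(83, 6) ≈ 13.833)
Function('T')(Z, v) = Add(Rational(101, 2), Mul(-3, Z)) (Function('T')(Z, v) = Add(9, Mul(-3, Add(Z, Mul(-1, Rational(83, 6))))) = Add(9, Mul(-3, Add(Z, Rational(-83, 6)))) = Add(9, Mul(-3, Add(Rational(-83, 6), Z))) = Add(9, Add(Rational(83, 2), Mul(-3, Z))) = Add(Rational(101, 2), Mul(-3, Z)))
M = Rational(34319, 2) (M = Add(Add(Add(Rational(101, 2), Mul(-3, -53)), 17549), -599) = Add(Add(Add(Rational(101, 2), 159), 17549), -599) = Add(Add(Rational(419, 2), 17549), -599) = Add(Rational(35517, 2), -599) = Rational(34319, 2) ≈ 17160.)
Mul(-1, M) = Mul(-1, Rational(34319, 2)) = Rational(-34319, 2)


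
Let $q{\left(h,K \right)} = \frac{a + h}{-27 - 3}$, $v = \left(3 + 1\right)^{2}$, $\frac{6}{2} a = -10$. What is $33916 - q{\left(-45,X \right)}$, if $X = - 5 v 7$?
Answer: $\frac{610459}{18} \approx 33914.0$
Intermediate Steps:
$a = - \frac{10}{3}$ ($a = \frac{1}{3} \left(-10\right) = - \frac{10}{3} \approx -3.3333$)
$v = 16$ ($v = 4^{2} = 16$)
$X = -560$ ($X = \left(-5\right) 16 \cdot 7 = \left(-80\right) 7 = -560$)
$q{\left(h,K \right)} = \frac{1}{9} - \frac{h}{30}$ ($q{\left(h,K \right)} = \frac{- \frac{10}{3} + h}{-27 - 3} = \frac{- \frac{10}{3} + h}{-30} = \left(- \frac{10}{3} + h\right) \left(- \frac{1}{30}\right) = \frac{1}{9} - \frac{h}{30}$)
$33916 - q{\left(-45,X \right)} = 33916 - \left(\frac{1}{9} - - \frac{3}{2}\right) = 33916 - \left(\frac{1}{9} + \frac{3}{2}\right) = 33916 - \frac{29}{18} = \frac{610459}{18}$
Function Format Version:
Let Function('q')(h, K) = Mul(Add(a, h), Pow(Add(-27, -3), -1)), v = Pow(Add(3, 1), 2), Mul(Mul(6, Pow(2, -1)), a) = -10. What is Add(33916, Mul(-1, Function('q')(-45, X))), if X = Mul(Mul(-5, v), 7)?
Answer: Rational(610459, 18) ≈ 33914.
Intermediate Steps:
a = Rational(-10, 3) (a = Mul(Rational(1, 3), -10) = Rational(-10, 3) ≈ -3.3333)
v = 16 (v = Pow(4, 2) = 16)
X = -560 (X = Mul(Mul(-5, 16), 7) = Mul(-80, 7) = -560)
Function('q')(h, K) = Add(Rational(1, 9), Mul(Rational(-1, 30), h)) (Function('q')(h, K) = Mul(Add(Rational(-10, 3), h), Pow(Add(-27, -3), -1)) = Mul(Add(Rational(-10, 3), h), Pow(-30, -1)) = Mul(Add(Rational(-10, 3), h), Rational(-1, 30)) = Add(Rational(1, 9), Mul(Rational(-1, 30), h)))
Add(33916, Mul(-1, Function('q')(-45, X))) = Add(33916, Mul(-1, Add(Rational(1, 9), Mul(Rational(-1, 30), -45)))) = Add(33916, Mul(-1, Add(Rational(1, 9), Rational(3, 2)))) = Add(33916, Mul(-1, Rational(29, 18))) = Add(33916, Rational(-29, 18)) = Rational(610459, 18)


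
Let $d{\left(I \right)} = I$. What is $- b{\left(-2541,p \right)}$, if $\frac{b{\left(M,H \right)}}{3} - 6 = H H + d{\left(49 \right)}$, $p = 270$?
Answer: $-218865$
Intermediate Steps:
$b{\left(M,H \right)} = 165 + 3 H^{2}$ ($b{\left(M,H \right)} = 18 + 3 \left(H H + 49\right) = 18 + 3 \left(H^{2} + 49\right) = 18 + 3 \left(49 + H^{2}\right) = 18 + \left(147 + 3 H^{2}\right) = 165 + 3 H^{2}$)
$- b{\left(-2541,p \right)} = - (165 + 3 \cdot 270^{2}) = - (165 + 3 \cdot 72900) = - (165 + 218700) = \left(-1\right) 218865 = -218865$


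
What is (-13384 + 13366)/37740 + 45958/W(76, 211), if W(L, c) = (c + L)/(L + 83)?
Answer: 45963054519/1805230 ≈ 25461.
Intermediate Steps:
W(L, c) = (L + c)/(83 + L)
(-13384 + 13366)/37740 + 45958/W(76, 211) = (-13384 + 13366)/37740 + 45958/(((76 + 211)/(83 + 76))) = -18*1/37740 + 45958/((287/159)) = -3/6290 + 45958/(((1/159)*287)) = -3/6290 + 45958/(287/159) = -3/6290 + 45958*(159/287) = -3/6290 + 7307322/287 = 45963054519/1805230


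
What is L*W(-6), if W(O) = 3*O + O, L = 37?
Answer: -888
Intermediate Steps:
W(O) = 4*O
L*W(-6) = 37*(4*(-6)) = 37*(-24) = -888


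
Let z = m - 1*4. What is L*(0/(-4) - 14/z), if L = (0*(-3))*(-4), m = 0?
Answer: 0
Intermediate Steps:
L = 0 (L = 0*(-4) = 0)
z = -4 (z = 0 - 1*4 = 0 - 4 = -4)
L*(0/(-4) - 14/z) = 0*(0/(-4) - 14/(-4)) = 0*(0*(-¼) - 14*(-¼)) = 0*(0 + 7/2) = 0*(7/2) = 0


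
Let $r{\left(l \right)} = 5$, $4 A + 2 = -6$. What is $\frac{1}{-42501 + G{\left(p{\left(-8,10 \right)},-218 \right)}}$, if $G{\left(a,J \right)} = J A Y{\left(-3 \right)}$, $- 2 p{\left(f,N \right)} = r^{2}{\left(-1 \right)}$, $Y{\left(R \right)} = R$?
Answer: $- \frac{1}{43809} \approx -2.2826 \cdot 10^{-5}$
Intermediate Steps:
$A = -2$ ($A = - \frac{1}{2} + \frac{1}{4} \left(-6\right) = - \frac{1}{2} - \frac{3}{2} = -2$)
$p{\left(f,N \right)} = - \frac{25}{2}$ ($p{\left(f,N \right)} = - \frac{5^{2}}{2} = \left(- \frac{1}{2}\right) 25 = - \frac{25}{2}$)
$G{\left(a,J \right)} = 6 J$ ($G{\left(a,J \right)} = J \left(-2\right) \left(-3\right) = - 2 J \left(-3\right) = 6 J$)
$\frac{1}{-42501 + G{\left(p{\left(-8,10 \right)},-218 \right)}} = \frac{1}{-42501 + 6 \left(-218\right)} = \frac{1}{-42501 - 1308} = \frac{1}{-43809} = - \frac{1}{43809}$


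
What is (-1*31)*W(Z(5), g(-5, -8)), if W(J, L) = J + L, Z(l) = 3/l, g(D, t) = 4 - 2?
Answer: -403/5 ≈ -80.600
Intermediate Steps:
g(D, t) = 2
(-1*31)*W(Z(5), g(-5, -8)) = (-1*31)*(3/5 + 2) = -31*(3*(⅕) + 2) = -31*(⅗ + 2) = -31*13/5 = -403/5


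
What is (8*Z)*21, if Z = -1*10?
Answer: -1680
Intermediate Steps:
Z = -10
(8*Z)*21 = (8*(-10))*21 = -80*21 = -1680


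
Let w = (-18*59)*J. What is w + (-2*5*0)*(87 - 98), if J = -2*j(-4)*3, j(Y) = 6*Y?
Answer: -152928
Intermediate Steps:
J = 144 (J = -12*(-4)*3 = -2*(-24)*3 = 48*3 = 144)
w = -152928 (w = -18*59*144 = -1062*144 = -152928)
w + (-2*5*0)*(87 - 98) = -152928 + (-2*5*0)*(87 - 98) = -152928 - 10*0*(-11) = -152928 + 0*(-11) = -152928 + 0 = -152928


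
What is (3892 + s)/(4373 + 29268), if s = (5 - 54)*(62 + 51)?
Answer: -1645/33641 ≈ -0.048899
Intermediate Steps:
s = -5537 (s = -49*113 = -5537)
(3892 + s)/(4373 + 29268) = (3892 - 5537)/(4373 + 29268) = -1645/33641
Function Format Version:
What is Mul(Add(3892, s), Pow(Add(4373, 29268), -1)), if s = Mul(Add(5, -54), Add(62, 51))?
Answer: Rational(-1645, 33641) ≈ -0.048899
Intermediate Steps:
s = -5537 (s = Mul(-49, 113) = -5537)
Mul(Add(3892, s), Pow(Add(4373, 29268), -1)) = Mul(Add(3892, -5537), Pow(Add(4373, 29268), -1)) = Mul(-1645, Pow(33641, -1)) = Mul(-1645, Rational(1, 33641)) = Rational(-1645, 33641)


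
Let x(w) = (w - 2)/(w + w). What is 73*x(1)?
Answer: -73/2 ≈ -36.500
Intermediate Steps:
x(w) = (-2 + w)/(2*w) (x(w) = (-2 + w)/((2*w)) = (-2 + w)*(1/(2*w)) = (-2 + w)/(2*w))
73*x(1) = 73*((½)*(-2 + 1)/1) = 73*((½)*1*(-1)) = 73*(-½) = -73/2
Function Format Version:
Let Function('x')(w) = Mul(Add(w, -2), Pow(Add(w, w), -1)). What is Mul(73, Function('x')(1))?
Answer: Rational(-73, 2) ≈ -36.500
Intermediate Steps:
Function('x')(w) = Mul(Rational(1, 2), Pow(w, -1), Add(-2, w)) (Function('x')(w) = Mul(Add(-2, w), Pow(Mul(2, w), -1)) = Mul(Add(-2, w), Mul(Rational(1, 2), Pow(w, -1))) = Mul(Rational(1, 2), Pow(w, -1), Add(-2, w)))
Mul(73, Function('x')(1)) = Mul(73, Mul(Rational(1, 2), Pow(1, -1), Add(-2, 1))) = Mul(73, Mul(Rational(1, 2), 1, -1)) = Mul(73, Rational(-1, 2)) = Rational(-73, 2)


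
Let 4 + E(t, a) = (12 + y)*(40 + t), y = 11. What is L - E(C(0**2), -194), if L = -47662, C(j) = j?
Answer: -48578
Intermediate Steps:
E(t, a) = 916 + 23*t (E(t, a) = -4 + (12 + 11)*(40 + t) = -4 + 23*(40 + t) = -4 + (920 + 23*t) = 916 + 23*t)
L - E(C(0**2), -194) = -47662 - (916 + 23*0**2) = -47662 - (916 + 23*0) = -47662 - (916 + 0) = -47662 - 1*916 = -47662 - 916 = -48578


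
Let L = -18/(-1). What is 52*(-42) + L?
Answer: -2166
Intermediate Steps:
L = 18 (L = -18*(-1) = 18)
52*(-42) + L = 52*(-42) + 18 = -2184 + 18 = -2166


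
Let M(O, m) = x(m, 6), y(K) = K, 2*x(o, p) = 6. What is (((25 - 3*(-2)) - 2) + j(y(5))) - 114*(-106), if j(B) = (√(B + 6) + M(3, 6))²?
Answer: 12133 + 6*√11 ≈ 12153.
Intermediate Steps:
x(o, p) = 3 (x(o, p) = (½)*6 = 3)
M(O, m) = 3
j(B) = (3 + √(6 + B))² (j(B) = (√(B + 6) + 3)² = (√(6 + B) + 3)² = (3 + √(6 + B))²)
(((25 - 3*(-2)) - 2) + j(y(5))) - 114*(-106) = (((25 - 3*(-2)) - 2) + (3 + √(6 + 5))²) - 114*(-106) = (((25 + 6) - 2) + (3 + √11)²) + 12084 = ((31 - 2) + (3 + √11)²) + 12084 = (29 + (3 + √11)²) + 12084 = 12113 + (3 + √11)²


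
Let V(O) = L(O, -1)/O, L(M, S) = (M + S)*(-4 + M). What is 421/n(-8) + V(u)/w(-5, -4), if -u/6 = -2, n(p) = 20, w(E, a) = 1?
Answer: 1703/60 ≈ 28.383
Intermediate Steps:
L(M, S) = (-4 + M)*(M + S)
u = 12 (u = -6*(-2) = 12)
V(O) = (4 + O² - 5*O)/O (V(O) = (O² - 4*O - 4*(-1) + O*(-1))/O = (O² - 4*O + 4 - O)/O = (4 + O² - 5*O)/O)
421/n(-8) + V(u)/w(-5, -4) = 421/20 + (-5 + 12 + 4/12)/1 = 421*(1/20) + (-5 + 12 + 4*(1/12))*1 = 421/20 + (-5 + 12 + ⅓)*1 = 421/20 + (22/3)*1 = 421/20 + 22/3 = 1703/60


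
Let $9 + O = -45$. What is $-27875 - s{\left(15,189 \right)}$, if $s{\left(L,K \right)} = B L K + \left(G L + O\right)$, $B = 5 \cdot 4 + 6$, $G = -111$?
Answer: $-99866$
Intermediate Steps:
$O = -54$ ($O = -9 - 45 = -54$)
$B = 26$ ($B = 20 + 6 = 26$)
$s{\left(L,K \right)} = -54 - 111 L + 26 K L$ ($s{\left(L,K \right)} = 26 L K - \left(54 + 111 L\right) = 26 K L - \left(54 + 111 L\right) = -54 - 111 L + 26 K L$)
$-27875 - s{\left(15,189 \right)} = -27875 - \left(-54 - 1665 + 26 \cdot 189 \cdot 15\right) = -27875 - \left(-54 - 1665 + 73710\right) = -27875 - 71991 = -99866$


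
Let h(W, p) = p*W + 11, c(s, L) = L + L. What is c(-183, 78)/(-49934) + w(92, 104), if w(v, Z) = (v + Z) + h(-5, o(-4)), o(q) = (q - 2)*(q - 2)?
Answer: 674031/24967 ≈ 26.997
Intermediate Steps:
o(q) = (-2 + q)² (o(q) = (-2 + q)*(-2 + q) = (-2 + q)²)
c(s, L) = 2*L
h(W, p) = 11 + W*p (h(W, p) = W*p + 11 = 11 + W*p)
w(v, Z) = -169 + Z + v (w(v, Z) = (v + Z) + (11 - 5*(-2 - 4)²) = (Z + v) + (11 - 5*(-6)²) = (Z + v) + (11 - 5*36) = (Z + v) + (11 - 180) = (Z + v) - 169 = -169 + Z + v)
c(-183, 78)/(-49934) + w(92, 104) = (2*78)/(-49934) + (-169 + 104 + 92) = 156*(-1/49934) + 27 = -78/24967 + 27 = 674031/24967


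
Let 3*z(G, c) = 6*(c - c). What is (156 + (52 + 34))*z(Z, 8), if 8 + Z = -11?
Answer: 0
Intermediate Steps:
Z = -19 (Z = -8 - 11 = -19)
z(G, c) = 0 (z(G, c) = (6*(c - c))/3 = (6*0)/3 = (⅓)*0 = 0)
(156 + (52 + 34))*z(Z, 8) = (156 + (52 + 34))*0 = (156 + 86)*0 = 242*0 = 0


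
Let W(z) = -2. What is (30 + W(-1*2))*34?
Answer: 952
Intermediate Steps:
(30 + W(-1*2))*34 = (30 - 2)*34 = 28*34 = 952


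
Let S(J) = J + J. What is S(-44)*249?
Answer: -21912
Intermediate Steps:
S(J) = 2*J
S(-44)*249 = (2*(-44))*249 = -88*249 = -21912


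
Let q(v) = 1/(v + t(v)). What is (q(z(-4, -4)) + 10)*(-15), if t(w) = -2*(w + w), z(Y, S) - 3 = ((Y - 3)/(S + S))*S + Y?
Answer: -1360/9 ≈ -151.11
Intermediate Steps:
z(Y, S) = 3/2 + 3*Y/2 (z(Y, S) = 3 + (((Y - 3)/(S + S))*S + Y) = 3 + (((-3 + Y)/((2*S)))*S + Y) = 3 + (((-3 + Y)*(1/(2*S)))*S + Y) = 3 + (((-3 + Y)/(2*S))*S + Y) = 3 + ((-3/2 + Y/2) + Y) = 3 + (-3/2 + 3*Y/2) = 3/2 + 3*Y/2)
t(w) = -4*w
q(v) = -1/(3*v) (q(v) = 1/(v - 4*v) = 1/(-3*v) = -1/(3*v))
(q(z(-4, -4)) + 10)*(-15) = (-1/(3*(3/2 + (3/2)*(-4))) + 10)*(-15) = (-1/(3*(3/2 - 6)) + 10)*(-15) = (-1/(3*(-9/2)) + 10)*(-15) = (-⅓*(-2/9) + 10)*(-15) = (2/27 + 10)*(-15) = (272/27)*(-15) = -1360/9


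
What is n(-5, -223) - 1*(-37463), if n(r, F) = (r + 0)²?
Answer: 37488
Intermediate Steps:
n(r, F) = r²
n(-5, -223) - 1*(-37463) = (-5)² - 1*(-37463) = 25 + 37463 = 37488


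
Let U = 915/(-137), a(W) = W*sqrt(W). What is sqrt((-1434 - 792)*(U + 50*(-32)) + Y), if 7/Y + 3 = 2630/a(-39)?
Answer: sqrt(2877)*sqrt((61363659700 + 2729864449*I*sqrt(39))/(2630 + 117*I*sqrt(39)))/137 ≈ 1891.2 - 0.00015911*I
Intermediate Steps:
a(W) = W**(3/2)
U = -915/137 (U = 915*(-1/137) = -915/137 ≈ -6.6788)
Y = 7/(-3 + 2630*I*sqrt(39)/1521) (Y = 7/(-3 + 2630/((-39)**(3/2))) = 7/(-3 + 2630/((-39*I*sqrt(39)))) = 7/(-3 + 2630*(I*sqrt(39)/1521)) = 7/(-3 + 2630*I*sqrt(39)/1521) ≈ -0.16719 - 0.6018*I)
sqrt((-1434 - 792)*(U + 50*(-32)) + Y) = sqrt((-1434 - 792)*(-915/137 + 50*(-32)) - 273*sqrt(39)/(-2630*I + 117*sqrt(39))) = sqrt(-2226*(-915/137 - 1600) - 273*sqrt(39)/(-2630*I + 117*sqrt(39))) = sqrt(-2226*(-220115/137) - 273*sqrt(39)/(-2630*I + 117*sqrt(39))) = sqrt(489975990/137 - 273*sqrt(39)/(-2630*I + 117*sqrt(39)))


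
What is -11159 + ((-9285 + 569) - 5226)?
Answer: -25101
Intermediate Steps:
-11159 + ((-9285 + 569) - 5226) = -11159 + (-8716 - 5226) = -11159 - 13942 = -25101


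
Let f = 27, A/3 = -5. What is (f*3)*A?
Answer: -1215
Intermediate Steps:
A = -15 (A = 3*(-5) = -15)
(f*3)*A = (27*3)*(-15) = 81*(-15) = -1215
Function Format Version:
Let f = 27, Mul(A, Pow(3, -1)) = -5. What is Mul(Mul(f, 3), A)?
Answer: -1215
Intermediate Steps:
A = -15 (A = Mul(3, -5) = -15)
Mul(Mul(f, 3), A) = Mul(Mul(27, 3), -15) = Mul(81, -15) = -1215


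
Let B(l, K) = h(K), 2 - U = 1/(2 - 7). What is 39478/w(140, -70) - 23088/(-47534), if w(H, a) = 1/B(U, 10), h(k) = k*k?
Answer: 93827374144/23767 ≈ 3.9478e+6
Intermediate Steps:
U = 11/5 (U = 2 - 1/(2 - 7) = 2 - 1/(-5) = 2 - 1*(-⅕) = 2 + ⅕ = 11/5 ≈ 2.2000)
h(k) = k²
B(l, K) = K²
w(H, a) = 1/100 (w(H, a) = 1/(10²) = 1/100)
39478/w(140, -70) - 23088/(-47534) = 39478/(1/100) - 23088/(-47534) = 39478*100 - 23088*(-1/47534) = 3947800 + 11544/23767 = 93827374144/23767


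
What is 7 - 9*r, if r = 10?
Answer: -83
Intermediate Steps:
7 - 9*r = 7 - 9*10 = 7 - 90 = -83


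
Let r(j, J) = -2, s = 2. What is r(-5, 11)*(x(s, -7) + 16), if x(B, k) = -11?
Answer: -10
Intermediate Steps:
r(-5, 11)*(x(s, -7) + 16) = -2*(-11 + 16) = -2*5 = -10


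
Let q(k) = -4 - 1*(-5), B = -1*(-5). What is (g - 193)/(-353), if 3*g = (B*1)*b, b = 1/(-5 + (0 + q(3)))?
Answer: 2321/4236 ≈ 0.54792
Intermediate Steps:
B = 5
q(k) = 1 (q(k) = -4 + 5 = 1)
b = -¼ (b = 1/(-5 + (0 + 1)) = 1/(-5 + 1) = 1/(-4) = -¼ ≈ -0.25000)
g = -5/12 (g = ((5*1)*(-¼))/3 = (5*(-¼))/3 = (⅓)*(-5/4) = -5/12 ≈ -0.41667)
(g - 193)/(-353) = (-5/12 - 193)/(-353) = -2321/12*(-1/353) = 2321/4236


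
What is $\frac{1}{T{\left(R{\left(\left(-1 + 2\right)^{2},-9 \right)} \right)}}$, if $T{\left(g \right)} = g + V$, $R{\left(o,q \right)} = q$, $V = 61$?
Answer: $\frac{1}{52} \approx 0.019231$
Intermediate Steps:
$T{\left(g \right)} = 61 + g$ ($T{\left(g \right)} = g + 61 = 61 + g$)
$\frac{1}{T{\left(R{\left(\left(-1 + 2\right)^{2},-9 \right)} \right)}} = \frac{1}{61 - 9} = \frac{1}{52}$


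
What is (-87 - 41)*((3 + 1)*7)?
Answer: -3584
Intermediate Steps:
(-87 - 41)*((3 + 1)*7) = -512*7 = -128*28 = -3584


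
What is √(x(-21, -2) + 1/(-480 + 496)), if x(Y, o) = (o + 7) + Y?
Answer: I*√255/4 ≈ 3.9922*I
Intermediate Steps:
x(Y, o) = 7 + Y + o (x(Y, o) = (7 + o) + Y = 7 + Y + o)
√(x(-21, -2) + 1/(-480 + 496)) = √((7 - 21 - 2) + 1/(-480 + 496)) = √(-16 + 1/16) = √(-255/16) = I*√255/4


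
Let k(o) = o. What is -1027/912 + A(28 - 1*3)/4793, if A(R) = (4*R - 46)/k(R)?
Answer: -123011027/109280400 ≈ -1.1256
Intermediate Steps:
A(R) = (-46 + 4*R)/R (A(R) = (4*R - 46)/R = (-46 + 4*R)/R)
-1027/912 + A(28 - 1*3)/4793 = -1027/912 + (4 - 46/(28 - 1*3))/4793 = -1027*1/912 + (4 - 46/(28 - 3))*(1/4793) = -1027/912 + (4 - 46/25)*(1/4793) = -1027/912 + (54/25)*(1/4793) = -1027/912 + 54/119825 = -123011027/109280400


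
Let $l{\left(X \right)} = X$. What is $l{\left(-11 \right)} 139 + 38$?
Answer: $-1491$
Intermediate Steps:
$l{\left(-11 \right)} 139 + 38 = \left(-11\right) 139 + 38 = -1529 + 38 = -1491$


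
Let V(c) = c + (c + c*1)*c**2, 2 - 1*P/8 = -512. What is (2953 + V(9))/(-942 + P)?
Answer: 442/317 ≈ 1.3943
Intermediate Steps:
P = 4112 (P = 16 - 8*(-512) = 16 + 4096 = 4112)
V(c) = c + 2*c**3 (V(c) = c + (c + c)*c**2 = c + (2*c)*c**2 = c + 2*c**3)
(2953 + V(9))/(-942 + P) = (2953 + (9 + 2*9**3))/(-942 + 4112) = (2953 + (9 + 2*729))/3170 = (2953 + (9 + 1458))*(1/3170) = (2953 + 1467)*(1/3170) = 4420*(1/3170) = 442/317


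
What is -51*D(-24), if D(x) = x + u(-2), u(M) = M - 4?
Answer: 1530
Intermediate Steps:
u(M) = -4 + M
D(x) = -6 + x (D(x) = x + (-4 - 2) = x - 6 = -6 + x)
-51*D(-24) = -51*(-6 - 24) = -51*(-30) = 1530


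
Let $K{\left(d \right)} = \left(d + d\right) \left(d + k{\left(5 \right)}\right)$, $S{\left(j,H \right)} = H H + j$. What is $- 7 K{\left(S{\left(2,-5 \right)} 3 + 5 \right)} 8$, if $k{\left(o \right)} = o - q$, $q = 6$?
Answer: $-818720$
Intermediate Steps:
$S{\left(j,H \right)} = j + H^{2}$ ($S{\left(j,H \right)} = H^{2} + j = j + H^{2}$)
$k{\left(o \right)} = -6 + o$ ($k{\left(o \right)} = o - 6 = -6 + o$)
$K{\left(d \right)} = 2 d \left(-1 + d\right)$ ($K{\left(d \right)} = \left(d + d\right) \left(d + \left(-6 + 5\right)\right) = 2 d \left(d - 1\right) = 2 d \left(-1 + d\right)$)
$- 7 K{\left(S{\left(2,-5 \right)} 3 + 5 \right)} 8 = - 7 \cdot 2 \left(\left(2 + \left(-5\right)^{2}\right) 3 + 5\right) \left(-1 + \left(\left(2 + \left(-5\right)^{2}\right) 3 + 5\right)\right) 8 = - 7 \cdot 2 \left(\left(2 + 25\right) 3 + 5\right) \left(-1 + \left(\left(2 + 25\right) 3 + 5\right)\right) 8 = - 7 \cdot 2 \left(27 \cdot 3 + 5\right) \left(-1 + \left(27 \cdot 3 + 5\right)\right) 8 = - 7 \cdot 2 \left(81 + 5\right) \left(-1 + \left(81 + 5\right)\right) 8 = - 7 \cdot 2 \cdot 86 \left(-1 + 86\right) 8 = - 7 \cdot 2 \cdot 86 \cdot 85 \cdot 8 = \left(-7\right) 14620 \cdot 8 = \left(-102340\right) 8 = -818720$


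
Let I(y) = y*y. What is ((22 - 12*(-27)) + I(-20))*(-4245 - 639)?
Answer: -3643464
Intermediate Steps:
I(y) = y²
((22 - 12*(-27)) + I(-20))*(-4245 - 639) = ((22 - 12*(-27)) + (-20)²)*(-4245 - 639) = ((22 + 324) + 400)*(-4884) = (346 + 400)*(-4884) = 746*(-4884) = -3643464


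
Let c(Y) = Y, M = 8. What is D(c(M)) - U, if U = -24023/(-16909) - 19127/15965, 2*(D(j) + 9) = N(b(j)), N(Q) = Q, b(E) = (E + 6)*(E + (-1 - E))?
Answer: -141269152/8708135 ≈ -16.223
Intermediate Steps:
b(E) = -6 - E (b(E) = (6 + E)*(-1) = -6 - E)
D(j) = -12 - j/2 (D(j) = -9 + (-6 - j)/2 = -9 + (-3 - j/2) = -12 - j/2)
U = 1938992/8708135 (U = -24023*(-1/16909) - 19127*1/15965 = 24023/16909 - 617/515 = 1938992/8708135 ≈ 0.22266)
D(c(M)) - U = (-12 - ½*8) - 1*1938992/8708135 = (-12 - 4) - 1938992/8708135 = -16 - 1938992/8708135 = -141269152/8708135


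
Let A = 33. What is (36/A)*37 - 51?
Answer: -117/11 ≈ -10.636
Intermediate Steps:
(36/A)*37 - 51 = (36/33)*37 - 51 = (36*(1/33))*37 - 51 = (12/11)*37 - 51 = 444/11 - 51 = -117/11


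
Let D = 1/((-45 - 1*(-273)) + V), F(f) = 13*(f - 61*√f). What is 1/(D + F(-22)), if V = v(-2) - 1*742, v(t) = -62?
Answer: -94888512/4617152407297 + 263098368*I*√22/4617152407297 ≈ -2.0551e-5 + 0.00026727*I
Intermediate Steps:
V = -804 (V = -62 - 1*742 = -62 - 742 = -804)
F(f) = -793*√f + 13*f
D = -1/576 (D = 1/((-45 - 1*(-273)) - 804) = 1/((-45 + 273) - 804) = 1/(228 - 804) = 1/(-576) = -1/576 ≈ -0.0017361)
1/(D + F(-22)) = 1/(-1/576 + (-793*I*√22 + 13*(-22))) = 1/(-1/576 + (-793*I*√22 - 286)) = 1/(-1/576 + (-286 - 793*I*√22)) = 1/(-164737/576 - 793*I*√22)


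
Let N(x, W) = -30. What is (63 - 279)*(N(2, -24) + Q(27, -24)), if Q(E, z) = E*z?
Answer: 146448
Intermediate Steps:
(63 - 279)*(N(2, -24) + Q(27, -24)) = (63 - 279)*(-30 + 27*(-24)) = -216*(-30 - 648) = -216*(-678) = 146448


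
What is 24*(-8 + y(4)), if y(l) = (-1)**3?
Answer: -216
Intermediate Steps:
y(l) = -1
24*(-8 + y(4)) = 24*(-8 - 1) = 24*(-9) = -216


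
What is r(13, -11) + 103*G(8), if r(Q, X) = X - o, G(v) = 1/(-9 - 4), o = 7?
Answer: -337/13 ≈ -25.923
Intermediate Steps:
G(v) = -1/13 (G(v) = 1/(-13) = -1/13)
r(Q, X) = -7 + X (r(Q, X) = X - 1*7 = X - 7 = -7 + X)
r(13, -11) + 103*G(8) = (-7 - 11) + 103*(-1/13) = -18 - 103/13 = -337/13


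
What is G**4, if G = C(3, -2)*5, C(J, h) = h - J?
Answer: 390625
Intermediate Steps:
G = -25 (G = (-2 - 1*3)*5 = (-2 - 3)*5 = -5*5 = -25)
G**4 = (-25)**4 = 390625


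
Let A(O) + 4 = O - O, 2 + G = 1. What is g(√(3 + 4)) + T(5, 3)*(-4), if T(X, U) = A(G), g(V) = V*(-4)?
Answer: 16 - 4*√7 ≈ 5.4170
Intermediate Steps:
G = -1 (G = -2 + 1 = -1)
g(V) = -4*V
A(O) = -4 (A(O) = -4 + (O - O) = -4 + 0 = -4)
T(X, U) = -4
g(√(3 + 4)) + T(5, 3)*(-4) = -4*√(3 + 4) - 4*(-4) = -4*√7 + 16 = 16 - 4*√7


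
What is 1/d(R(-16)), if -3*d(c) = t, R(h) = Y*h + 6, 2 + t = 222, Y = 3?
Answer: -3/220 ≈ -0.013636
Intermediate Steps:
t = 220 (t = -2 + 222 = 220)
R(h) = 6 + 3*h (R(h) = 3*h + 6 = 6 + 3*h)
d(c) = -220/3 (d(c) = -⅓*220 = -220/3)
1/d(R(-16)) = 1/(-220/3) = -3/220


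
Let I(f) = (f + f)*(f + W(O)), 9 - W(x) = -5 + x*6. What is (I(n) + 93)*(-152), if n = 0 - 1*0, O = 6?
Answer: -14136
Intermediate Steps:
n = 0 (n = 0 + 0 = 0)
W(x) = 14 - 6*x (W(x) = 9 - (-5 + x*6) = 9 - (-5 + 6*x) = 9 + (5 - 6*x) = 14 - 6*x)
I(f) = 2*f*(-22 + f) (I(f) = (f + f)*(f + (14 - 6*6)) = (2*f)*(f + (14 - 36)) = (2*f)*(f - 22) = (2*f)*(-22 + f) = 2*f*(-22 + f))
(I(n) + 93)*(-152) = (2*0*(-22 + 0) + 93)*(-152) = (2*0*(-22) + 93)*(-152) = (0 + 93)*(-152) = 93*(-152) = -14136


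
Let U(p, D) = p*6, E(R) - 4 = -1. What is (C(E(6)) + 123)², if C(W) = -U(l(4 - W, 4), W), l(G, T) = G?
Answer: 13689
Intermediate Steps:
E(R) = 3 (E(R) = 4 - 1 = 3)
U(p, D) = 6*p
C(W) = -24 + 6*W (C(W) = -6*(4 - W) = -(24 - 6*W) = -24 + 6*W)
(C(E(6)) + 123)² = ((-24 + 6*3) + 123)² = ((-24 + 18) + 123)² = (-6 + 123)² = 117² = 13689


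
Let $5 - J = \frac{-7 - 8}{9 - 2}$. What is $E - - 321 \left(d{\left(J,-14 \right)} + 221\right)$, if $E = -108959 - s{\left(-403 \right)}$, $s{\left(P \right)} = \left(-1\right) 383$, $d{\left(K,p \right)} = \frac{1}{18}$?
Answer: $- \frac{225703}{6} \approx -37617.0$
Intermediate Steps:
$J = \frac{50}{7}$ ($J = 5 - \frac{-7 - 8}{9 - 2} = 5 - - \frac{15}{7} = 5 + \frac{15}{7} = \frac{50}{7} \approx 7.1429$)
$d{\left(K,p \right)} = \frac{1}{18}$
$s{\left(P \right)} = -383$
$E = -108576$ ($E = -108959 - -383 = -108959 + 383 = -108576$)
$E - - 321 \left(d{\left(J,-14 \right)} + 221\right) = -108576 - - 321 \left(\frac{1}{18} + 221\right) = -108576 - \left(-321\right) \frac{3979}{18} = -108576 - - \frac{425753}{6} = -108576 + \frac{425753}{6} = - \frac{225703}{6}$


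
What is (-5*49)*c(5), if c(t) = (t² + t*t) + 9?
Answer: -14455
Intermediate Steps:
c(t) = 9 + 2*t² (c(t) = (t² + t²) + 9 = 2*t² + 9 = 9 + 2*t²)
(-5*49)*c(5) = (-5*49)*(9 + 2*5²) = -245*(9 + 2*25) = -245*(9 + 50) = -245*59 = -14455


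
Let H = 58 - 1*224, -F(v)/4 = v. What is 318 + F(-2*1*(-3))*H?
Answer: 4302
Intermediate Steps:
F(v) = -4*v
H = -166 (H = 58 - 224 = -166)
318 + F(-2*1*(-3))*H = 318 - 4*(-2*1)*(-3)*(-166) = 318 - (-8)*(-3)*(-166) = 318 - 4*6*(-166) = 318 - 24*(-166) = 318 + 3984 = 4302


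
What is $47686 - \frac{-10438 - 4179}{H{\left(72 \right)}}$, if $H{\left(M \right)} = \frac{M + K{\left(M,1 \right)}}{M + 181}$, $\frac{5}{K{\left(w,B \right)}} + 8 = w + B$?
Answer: $\frac{92757095}{937} \approx 98994.0$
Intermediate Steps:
$K{\left(w,B \right)} = \frac{5}{-8 + B + w}$ ($K{\left(w,B \right)} = \frac{5}{-8 + \left(w + B\right)} = \frac{5}{-8 + \left(B + w\right)} = \frac{5}{-8 + B + w}$)
$H{\left(M \right)} = \frac{M + \frac{5}{-7 + M}}{181 + M}$ ($H{\left(M \right)} = \frac{M + \frac{5}{-8 + 1 + M}}{M + 181} = \frac{M + \frac{5}{-7 + M}}{181 + M}$)
$47686 - \frac{-10438 - 4179}{H{\left(72 \right)}} = 47686 - \frac{-10438 - 4179}{\frac{1}{-7 + 72} \frac{1}{181 + 72} \left(5 + 72 \left(-7 + 72\right)\right)} = 47686 - - \frac{14617}{\frac{1}{65} \cdot \frac{1}{253} \left(5 + 72 \cdot 65\right)} = 47686 - - \frac{14617}{\frac{1}{65} \cdot \frac{1}{253} \left(5 + 4680\right)} = 47686 - - \frac{14617}{\frac{1}{65} \cdot \frac{1}{253} \cdot 4685} = 47686 - - \frac{14617}{\frac{937}{3289}} = 47686 - \left(-14617\right) \frac{3289}{937} = 47686 - - \frac{48075313}{937} = 47686 + \frac{48075313}{937} = \frac{92757095}{937}$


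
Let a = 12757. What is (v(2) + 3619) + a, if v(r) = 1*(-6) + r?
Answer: 16372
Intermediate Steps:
v(r) = -6 + r
(v(2) + 3619) + a = ((-6 + 2) + 3619) + 12757 = (-4 + 3619) + 12757 = 3615 + 12757 = 16372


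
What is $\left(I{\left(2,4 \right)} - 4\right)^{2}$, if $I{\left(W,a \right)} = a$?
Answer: $0$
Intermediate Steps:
$\left(I{\left(2,4 \right)} - 4\right)^{2} = \left(4 - 4\right)^{2} = 0^{2} = 0$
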